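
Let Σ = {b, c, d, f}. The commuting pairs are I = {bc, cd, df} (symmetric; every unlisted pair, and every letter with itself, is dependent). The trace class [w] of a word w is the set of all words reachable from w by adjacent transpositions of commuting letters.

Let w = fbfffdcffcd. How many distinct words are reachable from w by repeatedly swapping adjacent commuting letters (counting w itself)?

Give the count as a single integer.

#0=f has no predecessor
#1=b depends on [0:f]
#2=f depends on [1:b]
#3=f depends on [2:f]
#4=f depends on [3:f]
#5=d depends on [1:b]
#6=c depends on [4:f]
#7=f depends on [6:c]
#8=f depends on [7:f]
#9=c depends on [8:f]
#10=d depends on [5:d]
sources: [0:f]
N(rest) = Σ N(rest − s) over sources s of rest; N(one piece) = 1:
  size 1 → [9]=1  [10]=1
  size 2 → [5,10]=1  [8,9]=1  [9,10]=2
  size 3 → [5,9,10]=3  [7,8,9]=1  [8,9,10]=3
  size 4 → [5,8,9,10]=6  [6,7,8,9]=1  [7,8,9,10]=4
  size 5 → [4,6,7,8,9]=1  [5,7,8,9,10]=10  [6,7,8,9,10]=5
  size 6 → [3,4,6,7,8,9]=1  [4,6,7,8,9,10]=6  [5,6,7,8,9,10]=15
  size 7 → [2,3,4,6,7,8,9]=1  [3,4,6,7,8,9,10]=7  [4,5,6,7,8,9,10]=21
  size 8 → [2,3,4,6,7,8,9,10]=8  [3,4,5,6,7,8,9,10]=28
  size 9 → [2,3,4,5,6,7,8,9,10]=36
  first=0(f) contributes 36

36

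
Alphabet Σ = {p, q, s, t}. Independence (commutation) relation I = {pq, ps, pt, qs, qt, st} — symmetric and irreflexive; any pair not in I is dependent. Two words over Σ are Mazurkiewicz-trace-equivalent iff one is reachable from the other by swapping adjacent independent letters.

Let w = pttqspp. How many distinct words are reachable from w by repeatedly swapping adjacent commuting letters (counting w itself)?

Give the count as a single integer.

420

0(p) covers ∅
1(t) covers ∅
2(t) covers 1:t
3(q) covers ∅
4(s) covers ∅
5(p) covers 0:p
6(p) covers 5:p
floor of heap: 0:p, 1:t, 3:q, 4:s
completions by unplaced set U, small U first (add the entries for U minus each lowest piece of U):
  |U|=1: {2}:1  {3}:1  {4}:1  {6}:1
  |U|=2: {1,2}:1  {2,3}:2  {2,4}:2  {2,6}:2  {3,4}:2  {3,6}:2  {4,6}:2  {5,6}:1
  |U|=3: {0,5,6}:1  {1,2,3}:3  {1,2,4}:3  {1,2,6}:3  {2,3,4}:6  {2,3,6}:6  {2,4,6}:6  {2,5,6}:3  {3,4,6}:6  {3,5,6}:3  {4,5,6}:3
  |U|=4: {0,2,5,6}:4  {0,3,5,6}:4  {0,4,5,6}:4  {1,2,3,4}:12  {1,2,3,6}:12  {1,2,4,6}:12  {1,2,5,6}:6  {2,3,4,6}:24  {2,3,5,6}:12  {2,4,5,6}:12  {3,4,5,6}:12
  |U|=5: {0,1,2,5,6}:10  {0,2,3,5,6}:20  {0,2,4,5,6}:20  {0,3,4,5,6}:20  {1,2,3,4,6}:60  {1,2,3,5,6}:30  {1,2,4,5,6}:30  {2,3,4,5,6}:60
  start at 0(p): 180
  start at 1(t): 120
  start at 3(q): 60
  start at 4(s): 60
sum over floor = 420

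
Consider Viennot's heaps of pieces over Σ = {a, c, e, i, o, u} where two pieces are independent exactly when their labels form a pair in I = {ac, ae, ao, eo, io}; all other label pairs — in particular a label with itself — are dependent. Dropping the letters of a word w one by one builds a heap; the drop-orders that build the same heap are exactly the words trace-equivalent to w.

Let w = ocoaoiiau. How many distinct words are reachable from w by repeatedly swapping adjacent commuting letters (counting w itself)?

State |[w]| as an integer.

0(o) covers ∅
1(c) covers 0:o
2(o) covers 1:c
3(a) covers ∅
4(o) covers 2:o
5(i) covers 1:c, 3:a
6(i) covers 5:i
7(a) covers 6:i
8(u) covers 4:o, 7:a
floor of heap: 0:o, 3:a
completions by unplaced set U, small U first (add the entries for U minus each lowest piece of U):
  |U|=1: {8}:1
  |U|=2: {4,8}:1  {7,8}:1
  |U|=3: {2,4,8}:1  {4,7,8}:2  {6,7,8}:1
  |U|=4: {2,4,7,8}:3  {4,6,7,8}:3  {5,6,7,8}:1
  |U|=5: {2,4,6,7,8}:6  {3,5,6,7,8}:1  {4,5,6,7,8}:4
  |U|=6: {2,4,5,6,7,8}:10  {3,4,5,6,7,8}:5
  |U|=7: {1,2,4,5,6,7,8}:10  {2,3,4,5,6,7,8}:15
  start at 0(o): 25
  start at 3(a): 10
sum over floor = 35

35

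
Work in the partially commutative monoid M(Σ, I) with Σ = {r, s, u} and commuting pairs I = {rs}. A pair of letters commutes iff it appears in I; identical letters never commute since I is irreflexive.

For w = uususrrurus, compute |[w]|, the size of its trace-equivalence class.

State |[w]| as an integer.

3

piece 0:u — minimal
piece 1:u rests on {0:u}
piece 2:s rests on {1:u}
piece 3:u rests on {2:s}
piece 4:s rests on {3:u}
piece 5:r rests on {3:u}
piece 6:r rests on {5:r}
piece 7:u rests on {4:s, 6:r}
piece 8:r rests on {7:u}
piece 9:u rests on {8:r}
piece 10:s rests on {9:u}
minimal pieces: {0:u}
ways to finish when only these pieces remain (= sum over removing one remaining piece with nothing left below it):
  1 left: {10}→1
  2 left: {9,10}→1
  3 left: {8,9,10}→1
  4 left: {7,8,9,10}→1
  5 left: {4,7,8,9,10}→1  {6,7,8,9,10}→1
  6 left: {4,6,7,8,9,10}→2  {5,6,7,8,9,10}→1
  7 left: {4,5,6,7,8,9,10}→3
  8 left: {3,4,5,6,7,8,9,10}→3
  9 left: {2,3,4,5,6,7,8,9,10}→3
  placing 0:u first → 3 extensions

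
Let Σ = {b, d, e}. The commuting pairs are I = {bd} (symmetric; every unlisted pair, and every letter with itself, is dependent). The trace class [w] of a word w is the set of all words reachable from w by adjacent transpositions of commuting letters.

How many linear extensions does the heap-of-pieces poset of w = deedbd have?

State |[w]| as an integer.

3

piece 0:d — minimal
piece 1:e rests on {0:d}
piece 2:e rests on {1:e}
piece 3:d rests on {2:e}
piece 4:b rests on {2:e}
piece 5:d rests on {3:d}
minimal pieces: {0:d}
ways to finish when only these pieces remain (= sum over removing one remaining piece with nothing left below it):
  1 left: {4}→1  {5}→1
  2 left: {3,5}→1  {4,5}→2
  3 left: {3,4,5}→3
  4 left: {2,3,4,5}→3
  placing 0:d first → 3 extensions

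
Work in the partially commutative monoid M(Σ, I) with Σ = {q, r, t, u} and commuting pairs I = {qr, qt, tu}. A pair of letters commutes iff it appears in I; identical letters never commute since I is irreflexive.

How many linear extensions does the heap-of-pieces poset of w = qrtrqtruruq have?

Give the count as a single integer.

drop 0:q onto floor
drop 1:r onto floor
drop 2:t onto {1:r}
drop 3:r onto {2:t}
drop 4:q onto {0:q}
drop 5:t onto {3:r}
drop 6:r onto {5:t}
drop 7:u onto {4:q, 6:r}
drop 8:r onto {7:u}
drop 9:u onto {8:r}
drop 10:q onto {9:u}
ground layer = {0:q, 1:r}
drop-orders for the pieces not yet dropped (sum over which currently-grounded one goes next):
  1 to go: {10} 1
  2 to go: {9,10} 1
  3 to go: {8,9,10} 1
  4 to go: {7,8,9,10} 1
  5 to go: {4,7,8,9,10} 1  {6,7,8,9,10} 1
  6 to go: {0,4,7,8,9,10} 1  {4,6,7,8,9,10} 2  {5,6,7,8,9,10} 1
  7 to go: {0,4,6,7,8,9,10} 3  {3,5,6,7,8,9,10} 1  {4,5,6,7,8,9,10} 3
  8 to go: {0,4,5,6,7,8,9,10} 6  {2,3,5,6,7,8,9,10} 1  {3,4,5,6,7,8,9,10} 4
  9 to go: {0,3,4,5,6,7,8,9,10} 10  {1,2,3,5,6,7,8,9,10} 1  {2,3,4,5,6,7,8,9,10} 5
  if 0:q drops first: 6 orders
  if 1:r drops first: 15 orders
heap linearizations: 21

21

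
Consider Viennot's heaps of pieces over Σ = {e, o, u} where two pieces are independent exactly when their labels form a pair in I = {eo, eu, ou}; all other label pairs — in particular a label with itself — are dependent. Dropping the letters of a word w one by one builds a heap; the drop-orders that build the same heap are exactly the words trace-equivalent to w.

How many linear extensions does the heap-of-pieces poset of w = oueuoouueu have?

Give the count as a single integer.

2520

0(o) covers ∅
1(u) covers ∅
2(e) covers ∅
3(u) covers 1:u
4(o) covers 0:o
5(o) covers 4:o
6(u) covers 3:u
7(u) covers 6:u
8(e) covers 2:e
9(u) covers 7:u
floor of heap: 0:o, 1:u, 2:e
completions by unplaced set U, small U first (add the entries for U minus each lowest piece of U):
  |U|=1: {5}:1  {8}:1  {9}:1
  |U|=2: {2,8}:1  {4,5}:1  {5,8}:2  {5,9}:2  {7,9}:1  {8,9}:2
  |U|=3: {0,4,5}:1  {2,5,8}:3  {2,8,9}:3  {4,5,8}:3  {4,5,9}:3  {5,7,9}:3  {5,8,9}:6  {6,7,9}:1  {7,8,9}:3
  |U|=4: {0,4,5,8}:4  {0,4,5,9}:4  {2,4,5,8}:6  {2,5,8,9}:12  {2,7,8,9}:6  {3,6,7,9}:1  {4,5,7,9}:6  {4,5,8,9}:12  {5,6,7,9}:4  {5,7,8,9}:12  {6,7,8,9}:4
  |U|=5: {0,2,4,5,8}:10  {0,4,5,7,9}:10  {0,4,5,8,9}:20  {1,3,6,7,9}:1  {2,4,5,8,9}:30  {2,5,7,8,9}:30  {2,6,7,8,9}:10  {3,5,6,7,9}:5  {3,6,7,8,9}:5  {4,5,6,7,9}:10  {4,5,7,8,9}:30  {5,6,7,8,9}:20
  |U|=6: {0,2,4,5,8,9}:60  {0,4,5,6,7,9}:20  {0,4,5,7,8,9}:60  {1,3,5,6,7,9}:6  {1,3,6,7,8,9}:6  {2,3,6,7,8,9}:15  {2,4,5,7,8,9}:90  {2,5,6,7,8,9}:60  {3,4,5,6,7,9}:15  {3,5,6,7,8,9}:30  {4,5,6,7,8,9}:60
  |U|=7: {0,2,4,5,7,8,9}:210  {0,3,4,5,6,7,9}:35  {0,4,5,6,7,8,9}:140  {1,2,3,6,7,8,9}:21  {1,3,4,5,6,7,9}:21  {1,3,5,6,7,8,9}:42  {2,3,5,6,7,8,9}:105  {2,4,5,6,7,8,9}:210  {3,4,5,6,7,8,9}:105
  |U|=8: {0,1,3,4,5,6,7,9}:56  {0,2,4,5,6,7,8,9}:560  {0,3,4,5,6,7,8,9}:280  {1,2,3,5,6,7,8,9}:168  {1,3,4,5,6,7,8,9}:168  {2,3,4,5,6,7,8,9}:420
  start at 0(o): 756
  start at 1(u): 1260
  start at 2(e): 504
sum over floor = 2520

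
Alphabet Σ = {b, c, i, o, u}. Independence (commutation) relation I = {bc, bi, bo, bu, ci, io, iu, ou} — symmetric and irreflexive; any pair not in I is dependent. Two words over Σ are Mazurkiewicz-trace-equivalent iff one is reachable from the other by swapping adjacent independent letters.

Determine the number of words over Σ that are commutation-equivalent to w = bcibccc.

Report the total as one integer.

#0=b has no predecessor
#1=c has no predecessor
#2=i has no predecessor
#3=b depends on [0:b]
#4=c depends on [1:c]
#5=c depends on [4:c]
#6=c depends on [5:c]
sources: [0:b, 1:c, 2:i]
N(rest) = Σ N(rest − s) over sources s of rest; N(one piece) = 1:
  size 1 → [2]=1  [3]=1  [6]=1
  size 2 → [0,3]=1  [2,3]=2  [2,6]=2  [3,6]=2  [5,6]=1
  size 3 → [0,2,3]=3  [0,3,6]=3  [2,3,6]=6  [2,5,6]=3  [3,5,6]=3  [4,5,6]=1
  size 4 → [0,2,3,6]=12  [0,3,5,6]=6  [1,4,5,6]=1  [2,3,5,6]=12  [2,4,5,6]=4  [3,4,5,6]=4
  size 5 → [0,2,3,5,6]=30  [0,3,4,5,6]=10  [1,2,4,5,6]=5  [1,3,4,5,6]=5  [2,3,4,5,6]=20
  first=0(b) contributes 30
  first=1(c) contributes 60
  first=2(i) contributes 15
|[w]| = 105

105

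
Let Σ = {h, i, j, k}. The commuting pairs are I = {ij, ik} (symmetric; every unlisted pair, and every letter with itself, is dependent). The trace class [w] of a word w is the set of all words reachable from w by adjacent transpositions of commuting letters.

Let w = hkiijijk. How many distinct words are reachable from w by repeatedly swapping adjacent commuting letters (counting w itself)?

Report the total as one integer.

35

#0=h has no predecessor
#1=k depends on [0:h]
#2=i depends on [0:h]
#3=i depends on [2:i]
#4=j depends on [1:k]
#5=i depends on [3:i]
#6=j depends on [4:j]
#7=k depends on [6:j]
sources: [0:h]
N(rest) = Σ N(rest − s) over sources s of rest; N(one piece) = 1:
  size 1 → [5]=1  [7]=1
  size 2 → [3,5]=1  [5,7]=2  [6,7]=1
  size 3 → [2,3,5]=1  [3,5,7]=3  [4,6,7]=1  [5,6,7]=3
  size 4 → [1,4,6,7]=1  [2,3,5,7]=4  [3,5,6,7]=6  [4,5,6,7]=4
  size 5 → [1,4,5,6,7]=5  [2,3,5,6,7]=10  [3,4,5,6,7]=10
  size 6 → [1,3,4,5,6,7]=15  [2,3,4,5,6,7]=20
  first=0(h) contributes 35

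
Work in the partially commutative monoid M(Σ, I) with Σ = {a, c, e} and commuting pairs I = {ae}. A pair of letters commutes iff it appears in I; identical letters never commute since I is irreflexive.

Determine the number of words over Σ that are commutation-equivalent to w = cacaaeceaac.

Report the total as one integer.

9

#0=c has no predecessor
#1=a depends on [0:c]
#2=c depends on [1:a]
#3=a depends on [2:c]
#4=a depends on [3:a]
#5=e depends on [2:c]
#6=c depends on [4:a, 5:e]
#7=e depends on [6:c]
#8=a depends on [6:c]
#9=a depends on [8:a]
#10=c depends on [7:e, 9:a]
sources: [0:c]
N(rest) = Σ N(rest − s) over sources s of rest; N(one piece) = 1:
  size 1 → [10]=1
  size 2 → [7,10]=1  [9,10]=1
  size 3 → [7,9,10]=2  [8,9,10]=1
  size 4 → [7,8,9,10]=3
  size 5 → [6,7,8,9,10]=3
  size 6 → [4,6,7,8,9,10]=3  [5,6,7,8,9,10]=3
  size 7 → [3,4,6,7,8,9,10]=3  [4,5,6,7,8,9,10]=6
  size 8 → [3,4,5,6,7,8,9,10]=9
  size 9 → [2,3,4,5,6,7,8,9,10]=9
  first=0(c) contributes 9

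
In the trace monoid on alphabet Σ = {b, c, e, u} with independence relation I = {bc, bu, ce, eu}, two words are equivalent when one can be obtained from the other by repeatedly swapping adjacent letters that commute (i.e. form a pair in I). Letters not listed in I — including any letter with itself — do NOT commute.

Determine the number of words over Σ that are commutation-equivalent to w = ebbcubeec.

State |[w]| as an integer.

84

drop 0:e onto floor
drop 1:b onto {0:e}
drop 2:b onto {1:b}
drop 3:c onto floor
drop 4:u onto {3:c}
drop 5:b onto {2:b}
drop 6:e onto {5:b}
drop 7:e onto {6:e}
drop 8:c onto {4:u}
ground layer = {0:e, 3:c}
drop-orders for the pieces not yet dropped (sum over which currently-grounded one goes next):
  1 to go: {7} 1  {8} 1
  2 to go: {4,8} 1  {6,7} 1  {7,8} 2
  3 to go: {3,4,8} 1  {4,7,8} 3  {5,6,7} 1  {6,7,8} 3
  4 to go: {2,5,6,7} 1  {3,4,7,8} 4  {4,6,7,8} 6  {5,6,7,8} 4
  5 to go: {1,2,5,6,7} 1  {2,5,6,7,8} 5  {3,4,6,7,8} 10  {4,5,6,7,8} 10
  6 to go: {0,1,2,5,6,7} 1  {1,2,5,6,7,8} 6  {2,4,5,6,7,8} 15  {3,4,5,6,7,8} 20
  7 to go: {0,1,2,5,6,7,8} 7  {1,2,4,5,6,7,8} 21  {2,3,4,5,6,7,8} 35
  if 0:e drops first: 56 orders
  if 3:c drops first: 28 orders
heap linearizations: 84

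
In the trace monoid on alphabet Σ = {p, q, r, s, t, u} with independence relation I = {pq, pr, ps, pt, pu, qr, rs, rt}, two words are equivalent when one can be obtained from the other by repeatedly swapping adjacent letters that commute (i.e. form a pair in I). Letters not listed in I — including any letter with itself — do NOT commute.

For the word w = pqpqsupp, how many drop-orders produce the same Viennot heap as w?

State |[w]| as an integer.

70

drop 0:p onto floor
drop 1:q onto floor
drop 2:p onto {0:p}
drop 3:q onto {1:q}
drop 4:s onto {3:q}
drop 5:u onto {4:s}
drop 6:p onto {2:p}
drop 7:p onto {6:p}
ground layer = {0:p, 1:q}
drop-orders for the pieces not yet dropped (sum over which currently-grounded one goes next):
  1 to go: {5} 1  {7} 1
  2 to go: {4,5} 1  {5,7} 2  {6,7} 1
  3 to go: {2,6,7} 1  {3,4,5} 1  {4,5,7} 3  {5,6,7} 3
  4 to go: {0,2,6,7} 1  {1,3,4,5} 1  {2,5,6,7} 4  {3,4,5,7} 4  {4,5,6,7} 6
  5 to go: {0,2,5,6,7} 5  {1,3,4,5,7} 5  {2,4,5,6,7} 10  {3,4,5,6,7} 10
  6 to go: {0,2,4,5,6,7} 15  {1,3,4,5,6,7} 15  {2,3,4,5,6,7} 20
  if 0:p drops first: 35 orders
  if 1:q drops first: 35 orders
heap linearizations: 70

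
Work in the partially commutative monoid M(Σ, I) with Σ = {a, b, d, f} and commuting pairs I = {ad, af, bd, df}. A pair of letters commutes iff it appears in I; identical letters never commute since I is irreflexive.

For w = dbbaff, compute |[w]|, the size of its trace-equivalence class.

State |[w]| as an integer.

18

#0=d has no predecessor
#1=b has no predecessor
#2=b depends on [1:b]
#3=a depends on [2:b]
#4=f depends on [2:b]
#5=f depends on [4:f]
sources: [0:d, 1:b]
N(rest) = Σ N(rest − s) over sources s of rest; N(one piece) = 1:
  size 1 → [0]=1  [3]=1  [5]=1
  size 2 → [0,3]=2  [0,5]=2  [3,5]=2  [4,5]=1
  size 3 → [0,3,5]=6  [0,4,5]=3  [3,4,5]=3
  size 4 → [0,3,4,5]=12  [2,3,4,5]=3
  first=0(d) contributes 3
  first=1(b) contributes 15
|[w]| = 18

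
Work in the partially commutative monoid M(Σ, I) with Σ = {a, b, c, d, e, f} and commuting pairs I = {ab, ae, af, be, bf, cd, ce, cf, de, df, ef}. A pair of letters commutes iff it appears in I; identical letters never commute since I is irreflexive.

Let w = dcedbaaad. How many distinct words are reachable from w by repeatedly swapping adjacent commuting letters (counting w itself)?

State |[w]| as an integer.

108

#0=d has no predecessor
#1=c has no predecessor
#2=e has no predecessor
#3=d depends on [0:d]
#4=b depends on [1:c, 3:d]
#5=a depends on [1:c, 3:d]
#6=a depends on [5:a]
#7=a depends on [6:a]
#8=d depends on [4:b, 7:a]
sources: [0:d, 1:c, 2:e]
N(rest) = Σ N(rest − s) over sources s of rest; N(one piece) = 1:
  size 1 → [2]=1  [8]=1
  size 2 → [2,8]=2  [4,8]=1  [7,8]=1
  size 3 → [2,4,8]=3  [2,7,8]=3  [4,7,8]=2  [6,7,8]=1
  size 4 → [2,4,7,8]=8  [2,6,7,8]=4  [4,6,7,8]=3  [5,6,7,8]=1
  size 5 → [2,4,6,7,8]=15  [2,5,6,7,8]=5  [4,5,6,7,8]=4
  size 6 → [1,4,5,6,7,8]=4  [2,4,5,6,7,8]=24  [3,4,5,6,7,8]=4
  size 7 → [0,3,4,5,6,7,8]=4  [1,2,4,5,6,7,8]=28  [1,3,4,5,6,7,8]=8  [2,3,4,5,6,7,8]=28
  first=0(d) contributes 64
  first=1(c) contributes 32
  first=2(e) contributes 12
|[w]| = 108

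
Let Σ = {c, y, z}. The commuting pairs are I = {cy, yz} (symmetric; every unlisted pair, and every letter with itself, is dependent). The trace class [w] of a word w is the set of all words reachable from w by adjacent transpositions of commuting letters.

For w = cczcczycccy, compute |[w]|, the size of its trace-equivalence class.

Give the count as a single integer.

0(c) covers ∅
1(c) covers 0:c
2(z) covers 1:c
3(c) covers 2:z
4(c) covers 3:c
5(z) covers 4:c
6(y) covers ∅
7(c) covers 5:z
8(c) covers 7:c
9(c) covers 8:c
10(y) covers 6:y
floor of heap: 0:c, 6:y
completions by unplaced set U, small U first (add the entries for U minus each lowest piece of U):
  |U|=1: {9}:1  {10}:1
  |U|=2: {6,10}:1  {8,9}:1  {9,10}:2
  |U|=3: {6,9,10}:3  {7,8,9}:1  {8,9,10}:3
  |U|=4: {5,7,8,9}:1  {6,8,9,10}:6  {7,8,9,10}:4
  |U|=5: {4,5,7,8,9}:1  {5,7,8,9,10}:5  {6,7,8,9,10}:10
  |U|=6: {3,4,5,7,8,9}:1  {4,5,7,8,9,10}:6  {5,6,7,8,9,10}:15
  |U|=7: {2,3,4,5,7,8,9}:1  {3,4,5,7,8,9,10}:7  {4,5,6,7,8,9,10}:21
  |U|=8: {1,2,3,4,5,7,8,9}:1  {2,3,4,5,7,8,9,10}:8  {3,4,5,6,7,8,9,10}:28
  |U|=9: {0,1,2,3,4,5,7,8,9}:1  {1,2,3,4,5,7,8,9,10}:9  {2,3,4,5,6,7,8,9,10}:36
  start at 0(c): 45
  start at 6(y): 10
sum over floor = 55

55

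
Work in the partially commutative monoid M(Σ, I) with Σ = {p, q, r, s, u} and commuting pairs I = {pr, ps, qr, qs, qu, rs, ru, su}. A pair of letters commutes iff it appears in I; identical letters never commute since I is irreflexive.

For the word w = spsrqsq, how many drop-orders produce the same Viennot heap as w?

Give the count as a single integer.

140

#0=s has no predecessor
#1=p has no predecessor
#2=s depends on [0:s]
#3=r has no predecessor
#4=q depends on [1:p]
#5=s depends on [2:s]
#6=q depends on [4:q]
sources: [0:s, 1:p, 3:r]
N(rest) = Σ N(rest − s) over sources s of rest; N(one piece) = 1:
  size 1 → [3]=1  [5]=1  [6]=1
  size 2 → [2,5]=1  [3,5]=2  [3,6]=2  [4,6]=1  [5,6]=2
  size 3 → [0,2,5]=1  [1,4,6]=1  [2,3,5]=3  [2,5,6]=3  [3,4,6]=3  [3,5,6]=6  [4,5,6]=3
  size 4 → [0,2,3,5]=4  [0,2,5,6]=4  [1,3,4,6]=4  [1,4,5,6]=4  [2,3,5,6]=12  [2,4,5,6]=6  [3,4,5,6]=12
  size 5 → [0,2,3,5,6]=20  [0,2,4,5,6]=10  [1,2,4,5,6]=10  [1,3,4,5,6]=20  [2,3,4,5,6]=30
  first=0(s) contributes 60
  first=1(p) contributes 60
  first=3(r) contributes 20
|[w]| = 140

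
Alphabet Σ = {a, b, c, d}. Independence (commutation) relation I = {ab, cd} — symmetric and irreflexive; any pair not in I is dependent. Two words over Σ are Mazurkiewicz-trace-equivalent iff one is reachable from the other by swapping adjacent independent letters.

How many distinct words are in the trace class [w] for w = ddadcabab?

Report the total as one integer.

piece 0:d — minimal
piece 1:d rests on {0:d}
piece 2:a rests on {1:d}
piece 3:d rests on {2:a}
piece 4:c rests on {2:a}
piece 5:a rests on {3:d, 4:c}
piece 6:b rests on {3:d, 4:c}
piece 7:a rests on {5:a}
piece 8:b rests on {6:b}
minimal pieces: {0:d}
ways to finish when only these pieces remain (= sum over removing one remaining piece with nothing left below it):
  1 left: {7}→1  {8}→1
  2 left: {5,7}→1  {6,8}→1  {7,8}→2
  3 left: {5,7,8}→3  {6,7,8}→3
  4 left: {5,6,7,8}→6
  5 left: {3,5,6,7,8}→6  {4,5,6,7,8}→6
  6 left: {3,4,5,6,7,8}→12
  7 left: {2,3,4,5,6,7,8}→12
  placing 0:d first → 12 extensions

12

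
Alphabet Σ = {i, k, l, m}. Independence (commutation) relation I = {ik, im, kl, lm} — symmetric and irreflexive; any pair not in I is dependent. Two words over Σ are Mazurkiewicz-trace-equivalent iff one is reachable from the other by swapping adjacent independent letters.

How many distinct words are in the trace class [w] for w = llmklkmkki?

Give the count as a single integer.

#0=l has no predecessor
#1=l depends on [0:l]
#2=m has no predecessor
#3=k depends on [2:m]
#4=l depends on [1:l]
#5=k depends on [3:k]
#6=m depends on [5:k]
#7=k depends on [6:m]
#8=k depends on [7:k]
#9=i depends on [4:l]
sources: [0:l, 2:m]
N(rest) = Σ N(rest − s) over sources s of rest; N(one piece) = 1:
  size 1 → [8]=1  [9]=1
  size 2 → [4,9]=1  [7,8]=1  [8,9]=2
  size 3 → [1,4,9]=1  [4,8,9]=3  [6,7,8]=1  [7,8,9]=3
  size 4 → [0,1,4,9]=1  [1,4,8,9]=4  [4,7,8,9]=6  [5,6,7,8]=1  [6,7,8,9]=4
  size 5 → [0,1,4,8,9]=5  [1,4,7,8,9]=10  [3,5,6,7,8]=1  [4,6,7,8,9]=10  [5,6,7,8,9]=5
  size 6 → [0,1,4,7,8,9]=15  [1,4,6,7,8,9]=20  [2,3,5,6,7,8]=1  [3,5,6,7,8,9]=6  [4,5,6,7,8,9]=15
  size 7 → [0,1,4,6,7,8,9]=35  [1,4,5,6,7,8,9]=35  [2,3,5,6,7,8,9]=7  [3,4,5,6,7,8,9]=21
  size 8 → [0,1,4,5,6,7,8,9]=70  [1,3,4,5,6,7,8,9]=56  [2,3,4,5,6,7,8,9]=28
  first=0(l) contributes 84
  first=2(m) contributes 126
|[w]| = 210

210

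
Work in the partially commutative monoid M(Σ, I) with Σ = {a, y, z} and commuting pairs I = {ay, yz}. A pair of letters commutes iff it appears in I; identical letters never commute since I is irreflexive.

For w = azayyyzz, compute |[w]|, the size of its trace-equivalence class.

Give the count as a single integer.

56

0(a) covers ∅
1(z) covers 0:a
2(a) covers 1:z
3(y) covers ∅
4(y) covers 3:y
5(y) covers 4:y
6(z) covers 2:a
7(z) covers 6:z
floor of heap: 0:a, 3:y
completions by unplaced set U, small U first (add the entries for U minus each lowest piece of U):
  |U|=1: {5}:1  {7}:1
  |U|=2: {4,5}:1  {5,7}:2  {6,7}:1
  |U|=3: {2,6,7}:1  {3,4,5}:1  {4,5,7}:3  {5,6,7}:3
  |U|=4: {1,2,6,7}:1  {2,5,6,7}:4  {3,4,5,7}:4  {4,5,6,7}:6
  |U|=5: {0,1,2,6,7}:1  {1,2,5,6,7}:5  {2,4,5,6,7}:10  {3,4,5,6,7}:10
  |U|=6: {0,1,2,5,6,7}:6  {1,2,4,5,6,7}:15  {2,3,4,5,6,7}:20
  start at 0(a): 35
  start at 3(y): 21
sum over floor = 56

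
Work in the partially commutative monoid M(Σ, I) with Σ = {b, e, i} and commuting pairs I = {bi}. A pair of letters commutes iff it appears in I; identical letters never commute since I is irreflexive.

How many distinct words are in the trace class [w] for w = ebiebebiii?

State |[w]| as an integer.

8

drop 0:e onto floor
drop 1:b onto {0:e}
drop 2:i onto {0:e}
drop 3:e onto {1:b, 2:i}
drop 4:b onto {3:e}
drop 5:e onto {4:b}
drop 6:b onto {5:e}
drop 7:i onto {5:e}
drop 8:i onto {7:i}
drop 9:i onto {8:i}
ground layer = {0:e}
drop-orders for the pieces not yet dropped (sum over which currently-grounded one goes next):
  1 to go: {6} 1  {9} 1
  2 to go: {6,9} 2  {8,9} 1
  3 to go: {6,8,9} 3  {7,8,9} 1
  4 to go: {6,7,8,9} 4
  5 to go: {5,6,7,8,9} 4
  6 to go: {4,5,6,7,8,9} 4
  7 to go: {3,4,5,6,7,8,9} 4
  8 to go: {1,3,4,5,6,7,8,9} 4  {2,3,4,5,6,7,8,9} 4
  if 0:e drops first: 8 orders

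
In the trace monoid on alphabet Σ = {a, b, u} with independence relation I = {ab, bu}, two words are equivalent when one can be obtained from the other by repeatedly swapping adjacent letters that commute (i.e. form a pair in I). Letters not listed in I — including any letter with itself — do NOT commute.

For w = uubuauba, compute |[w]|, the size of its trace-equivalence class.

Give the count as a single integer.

28

drop 0:u onto floor
drop 1:u onto {0:u}
drop 2:b onto floor
drop 3:u onto {1:u}
drop 4:a onto {3:u}
drop 5:u onto {4:a}
drop 6:b onto {2:b}
drop 7:a onto {5:u}
ground layer = {0:u, 2:b}
drop-orders for the pieces not yet dropped (sum over which currently-grounded one goes next):
  1 to go: {6} 1  {7} 1
  2 to go: {2,6} 1  {5,7} 1  {6,7} 2
  3 to go: {2,6,7} 3  {4,5,7} 1  {5,6,7} 3
  4 to go: {2,5,6,7} 6  {3,4,5,7} 1  {4,5,6,7} 4
  5 to go: {1,3,4,5,7} 1  {2,4,5,6,7} 10  {3,4,5,6,7} 5
  6 to go: {0,1,3,4,5,7} 1  {1,3,4,5,6,7} 6  {2,3,4,5,6,7} 15
  if 0:u drops first: 21 orders
  if 2:b drops first: 7 orders
heap linearizations: 28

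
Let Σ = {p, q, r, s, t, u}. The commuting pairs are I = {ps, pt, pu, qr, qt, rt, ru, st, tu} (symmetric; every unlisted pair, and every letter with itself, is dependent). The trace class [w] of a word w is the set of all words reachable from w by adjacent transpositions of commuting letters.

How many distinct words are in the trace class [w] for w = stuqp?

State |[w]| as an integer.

5

drop 0:s onto floor
drop 1:t onto floor
drop 2:u onto {0:s}
drop 3:q onto {2:u}
drop 4:p onto {3:q}
ground layer = {0:s, 1:t}
drop-orders for the pieces not yet dropped (sum over which currently-grounded one goes next):
  1 to go: {1} 1  {4} 1
  2 to go: {1,4} 2  {3,4} 1
  3 to go: {1,3,4} 3  {2,3,4} 1
  if 0:s drops first: 4 orders
  if 1:t drops first: 1 orders
heap linearizations: 5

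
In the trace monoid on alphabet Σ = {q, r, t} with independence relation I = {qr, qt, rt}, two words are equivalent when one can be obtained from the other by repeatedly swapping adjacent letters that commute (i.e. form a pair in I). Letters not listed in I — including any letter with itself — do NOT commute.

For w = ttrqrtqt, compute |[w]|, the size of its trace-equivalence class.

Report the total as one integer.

420

piece 0:t — minimal
piece 1:t rests on {0:t}
piece 2:r — minimal
piece 3:q — minimal
piece 4:r rests on {2:r}
piece 5:t rests on {1:t}
piece 6:q rests on {3:q}
piece 7:t rests on {5:t}
minimal pieces: {0:t, 2:r, 3:q}
ways to finish when only these pieces remain (= sum over removing one remaining piece with nothing left below it):
  1 left: {4}→1  {6}→1  {7}→1
  2 left: {2,4}→1  {3,6}→1  {4,6}→2  {4,7}→2  {5,7}→1  {6,7}→2
  3 left: {1,5,7}→1  {2,4,6}→3  {2,4,7}→3  {3,4,6}→3  {3,6,7}→3  {4,5,7}→3  {4,6,7}→6  {5,6,7}→3
  4 left: {0,1,5,7}→1  {1,4,5,7}→4  {1,5,6,7}→4  {2,3,4,6}→6  {2,4,5,7}→6  {2,4,6,7}→12  {3,4,6,7}→12  {3,5,6,7}→6  {4,5,6,7}→12
  5 left: {0,1,4,5,7}→5  {0,1,5,6,7}→5  {1,2,4,5,7}→10  {1,3,5,6,7}→10  {1,4,5,6,7}→20  {2,3,4,6,7}→30  {2,4,5,6,7}→30  {3,4,5,6,7}→30
  6 left: {0,1,2,4,5,7}→15  {0,1,3,5,6,7}→15  {0,1,4,5,6,7}→30  {1,2,4,5,6,7}→60  {1,3,4,5,6,7}→60  {2,3,4,5,6,7}→90
  placing 0:t first → 210 extensions
  placing 2:r first → 105 extensions
  placing 3:q first → 105 extensions
total linear extensions = 420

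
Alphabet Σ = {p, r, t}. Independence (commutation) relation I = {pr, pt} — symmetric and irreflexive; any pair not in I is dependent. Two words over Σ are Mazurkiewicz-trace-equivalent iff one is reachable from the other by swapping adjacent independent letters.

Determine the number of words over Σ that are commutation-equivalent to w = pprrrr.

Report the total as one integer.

#0=p has no predecessor
#1=p depends on [0:p]
#2=r has no predecessor
#3=r depends on [2:r]
#4=r depends on [3:r]
#5=r depends on [4:r]
sources: [0:p, 2:r]
N(rest) = Σ N(rest − s) over sources s of rest; N(one piece) = 1:
  size 1 → [1]=1  [5]=1
  size 2 → [0,1]=1  [1,5]=2  [4,5]=1
  size 3 → [0,1,5]=3  [1,4,5]=3  [3,4,5]=1
  size 4 → [0,1,4,5]=6  [1,3,4,5]=4  [2,3,4,5]=1
  first=0(p) contributes 5
  first=2(r) contributes 10
|[w]| = 15

15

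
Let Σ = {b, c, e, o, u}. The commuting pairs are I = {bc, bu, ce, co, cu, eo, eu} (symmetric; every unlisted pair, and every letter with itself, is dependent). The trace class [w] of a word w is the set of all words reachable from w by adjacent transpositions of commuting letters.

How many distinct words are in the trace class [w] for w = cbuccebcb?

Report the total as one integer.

630

#0=c has no predecessor
#1=b has no predecessor
#2=u has no predecessor
#3=c depends on [0:c]
#4=c depends on [3:c]
#5=e depends on [1:b]
#6=b depends on [5:e]
#7=c depends on [4:c]
#8=b depends on [6:b]
sources: [0:c, 1:b, 2:u]
N(rest) = Σ N(rest − s) over sources s of rest; N(one piece) = 1:
  size 1 → [2]=1  [7]=1  [8]=1
  size 2 → [2,7]=2  [2,8]=2  [4,7]=1  [6,8]=1  [7,8]=2
  size 3 → [2,4,7]=3  [2,6,8]=3  [2,7,8]=6  [3,4,7]=1  [4,7,8]=3  [5,6,8]=1  [6,7,8]=3
  size 4 → [0,3,4,7]=1  [1,5,6,8]=1  [2,3,4,7]=4  [2,4,7,8]=12  [2,5,6,8]=4  [2,6,7,8]=12  [3,4,7,8]=4  [4,6,7,8]=6  [5,6,7,8]=4
  size 5 → [0,2,3,4,7]=5  [0,3,4,7,8]=5  [1,2,5,6,8]=5  [1,5,6,7,8]=5  [2,3,4,7,8]=20  [2,4,6,7,8]=30  [2,5,6,7,8]=20  [3,4,6,7,8]=10  [4,5,6,7,8]=10
  size 6 → [0,2,3,4,7,8]=30  [0,3,4,6,7,8]=15  [1,2,5,6,7,8]=30  [1,4,5,6,7,8]=15  [2,3,4,6,7,8]=60  [2,4,5,6,7,8]=60  [3,4,5,6,7,8]=20
  size 7 → [0,2,3,4,6,7,8]=105  [0,3,4,5,6,7,8]=35  [1,2,4,5,6,7,8]=105  [1,3,4,5,6,7,8]=35  [2,3,4,5,6,7,8]=140
  first=0(c) contributes 280
  first=1(b) contributes 280
  first=2(u) contributes 70
|[w]| = 630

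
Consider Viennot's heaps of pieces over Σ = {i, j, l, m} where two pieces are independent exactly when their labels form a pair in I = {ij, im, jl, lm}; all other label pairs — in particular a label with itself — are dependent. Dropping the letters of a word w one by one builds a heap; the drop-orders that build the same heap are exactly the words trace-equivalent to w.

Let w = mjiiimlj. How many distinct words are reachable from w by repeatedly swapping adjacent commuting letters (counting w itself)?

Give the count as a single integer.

70

piece 0:m — minimal
piece 1:j rests on {0:m}
piece 2:i — minimal
piece 3:i rests on {2:i}
piece 4:i rests on {3:i}
piece 5:m rests on {1:j}
piece 6:l rests on {4:i}
piece 7:j rests on {5:m}
minimal pieces: {0:m, 2:i}
ways to finish when only these pieces remain (= sum over removing one remaining piece with nothing left below it):
  1 left: {6}→1  {7}→1
  2 left: {4,6}→1  {5,7}→1  {6,7}→2
  3 left: {1,5,7}→1  {3,4,6}→1  {4,6,7}→3  {5,6,7}→3
  4 left: {0,1,5,7}→1  {1,5,6,7}→4  {2,3,4,6}→1  {3,4,6,7}→4  {4,5,6,7}→6
  5 left: {0,1,5,6,7}→5  {1,4,5,6,7}→10  {2,3,4,6,7}→5  {3,4,5,6,7}→10
  6 left: {0,1,4,5,6,7}→15  {1,3,4,5,6,7}→20  {2,3,4,5,6,7}→15
  placing 0:m first → 35 extensions
  placing 2:i first → 35 extensions
total linear extensions = 70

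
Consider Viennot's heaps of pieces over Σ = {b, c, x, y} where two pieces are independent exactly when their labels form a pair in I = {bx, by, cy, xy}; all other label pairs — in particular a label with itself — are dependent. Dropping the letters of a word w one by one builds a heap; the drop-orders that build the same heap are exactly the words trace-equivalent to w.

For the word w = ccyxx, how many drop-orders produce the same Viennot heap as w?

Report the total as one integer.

0(c) covers ∅
1(c) covers 0:c
2(y) covers ∅
3(x) covers 1:c
4(x) covers 3:x
floor of heap: 0:c, 2:y
completions by unplaced set U, small U first (add the entries for U minus each lowest piece of U):
  |U|=1: {2}:1  {4}:1
  |U|=2: {2,4}:2  {3,4}:1
  |U|=3: {1,3,4}:1  {2,3,4}:3
  start at 0(c): 4
  start at 2(y): 1
sum over floor = 5

5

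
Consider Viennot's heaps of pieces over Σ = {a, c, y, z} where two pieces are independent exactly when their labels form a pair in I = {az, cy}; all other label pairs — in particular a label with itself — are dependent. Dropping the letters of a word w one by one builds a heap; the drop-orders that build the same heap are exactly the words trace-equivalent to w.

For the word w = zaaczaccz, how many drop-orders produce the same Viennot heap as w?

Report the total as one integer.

6

0(z) covers ∅
1(a) covers ∅
2(a) covers 1:a
3(c) covers 0:z, 2:a
4(z) covers 3:c
5(a) covers 3:c
6(c) covers 4:z, 5:a
7(c) covers 6:c
8(z) covers 7:c
floor of heap: 0:z, 1:a
completions by unplaced set U, small U first (add the entries for U minus each lowest piece of U):
  |U|=1: {8}:1
  |U|=2: {7,8}:1
  |U|=3: {6,7,8}:1
  |U|=4: {4,6,7,8}:1  {5,6,7,8}:1
  |U|=5: {4,5,6,7,8}:2
  |U|=6: {3,4,5,6,7,8}:2
  |U|=7: {0,3,4,5,6,7,8}:2  {2,3,4,5,6,7,8}:2
  start at 0(z): 2
  start at 1(a): 4
sum over floor = 6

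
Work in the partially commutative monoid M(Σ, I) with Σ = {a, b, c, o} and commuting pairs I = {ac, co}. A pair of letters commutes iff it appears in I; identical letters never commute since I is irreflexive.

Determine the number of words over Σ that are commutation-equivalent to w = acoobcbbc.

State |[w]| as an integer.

4

0(a) covers ∅
1(c) covers ∅
2(o) covers 0:a
3(o) covers 2:o
4(b) covers 1:c, 3:o
5(c) covers 4:b
6(b) covers 5:c
7(b) covers 6:b
8(c) covers 7:b
floor of heap: 0:a, 1:c
completions by unplaced set U, small U first (add the entries for U minus each lowest piece of U):
  |U|=1: {8}:1
  |U|=2: {7,8}:1
  |U|=3: {6,7,8}:1
  |U|=4: {5,6,7,8}:1
  |U|=5: {4,5,6,7,8}:1
  |U|=6: {1,4,5,6,7,8}:1  {3,4,5,6,7,8}:1
  |U|=7: {1,3,4,5,6,7,8}:2  {2,3,4,5,6,7,8}:1
  start at 0(a): 3
  start at 1(c): 1
sum over floor = 4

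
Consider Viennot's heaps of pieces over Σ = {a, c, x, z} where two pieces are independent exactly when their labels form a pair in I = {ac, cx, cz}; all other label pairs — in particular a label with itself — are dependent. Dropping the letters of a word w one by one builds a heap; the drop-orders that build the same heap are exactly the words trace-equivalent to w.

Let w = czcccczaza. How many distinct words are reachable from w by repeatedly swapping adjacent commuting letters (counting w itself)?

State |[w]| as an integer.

252

#0=c has no predecessor
#1=z has no predecessor
#2=c depends on [0:c]
#3=c depends on [2:c]
#4=c depends on [3:c]
#5=c depends on [4:c]
#6=z depends on [1:z]
#7=a depends on [6:z]
#8=z depends on [7:a]
#9=a depends on [8:z]
sources: [0:c, 1:z]
N(rest) = Σ N(rest − s) over sources s of rest; N(one piece) = 1:
  size 1 → [5]=1  [9]=1
  size 2 → [4,5]=1  [5,9]=2  [8,9]=1
  size 3 → [3,4,5]=1  [4,5,9]=3  [5,8,9]=3  [7,8,9]=1
  size 4 → [2,3,4,5]=1  [3,4,5,9]=4  [4,5,8,9]=6  [5,7,8,9]=4  [6,7,8,9]=1
  size 5 → [0,2,3,4,5]=1  [1,6,7,8,9]=1  [2,3,4,5,9]=5  [3,4,5,8,9]=10  [4,5,7,8,9]=10  [5,6,7,8,9]=5
  size 6 → [0,2,3,4,5,9]=6  [1,5,6,7,8,9]=6  [2,3,4,5,8,9]=15  [3,4,5,7,8,9]=20  [4,5,6,7,8,9]=15
  size 7 → [0,2,3,4,5,8,9]=21  [1,4,5,6,7,8,9]=21  [2,3,4,5,7,8,9]=35  [3,4,5,6,7,8,9]=35
  size 8 → [0,2,3,4,5,7,8,9]=56  [1,3,4,5,6,7,8,9]=56  [2,3,4,5,6,7,8,9]=70
  first=0(c) contributes 126
  first=1(z) contributes 126
|[w]| = 252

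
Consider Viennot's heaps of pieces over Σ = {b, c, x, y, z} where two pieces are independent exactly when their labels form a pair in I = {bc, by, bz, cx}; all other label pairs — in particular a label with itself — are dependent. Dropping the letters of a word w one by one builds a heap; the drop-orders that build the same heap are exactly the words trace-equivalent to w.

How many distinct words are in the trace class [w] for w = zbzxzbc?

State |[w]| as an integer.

0(z) covers ∅
1(b) covers ∅
2(z) covers 0:z
3(x) covers 1:b, 2:z
4(z) covers 3:x
5(b) covers 3:x
6(c) covers 4:z
floor of heap: 0:z, 1:b
completions by unplaced set U, small U first (add the entries for U minus each lowest piece of U):
  |U|=1: {5}:1  {6}:1
  |U|=2: {4,6}:1  {5,6}:2
  |U|=3: {4,5,6}:3
  |U|=4: {3,4,5,6}:3
  |U|=5: {1,3,4,5,6}:3  {2,3,4,5,6}:3
  start at 0(z): 6
  start at 1(b): 3
sum over floor = 9

9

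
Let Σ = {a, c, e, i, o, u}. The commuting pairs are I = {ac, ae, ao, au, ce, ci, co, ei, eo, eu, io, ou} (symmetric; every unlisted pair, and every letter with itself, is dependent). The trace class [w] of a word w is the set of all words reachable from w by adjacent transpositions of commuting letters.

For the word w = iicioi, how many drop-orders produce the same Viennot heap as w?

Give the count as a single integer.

30

#0=i has no predecessor
#1=i depends on [0:i]
#2=c has no predecessor
#3=i depends on [1:i]
#4=o has no predecessor
#5=i depends on [3:i]
sources: [0:i, 2:c, 4:o]
N(rest) = Σ N(rest − s) over sources s of rest; N(one piece) = 1:
  size 1 → [2]=1  [4]=1  [5]=1
  size 2 → [2,4]=2  [2,5]=2  [3,5]=1  [4,5]=2
  size 3 → [1,3,5]=1  [2,3,5]=3  [2,4,5]=6  [3,4,5]=3
  size 4 → [0,1,3,5]=1  [1,2,3,5]=4  [1,3,4,5]=4  [2,3,4,5]=12
  first=0(i) contributes 20
  first=2(c) contributes 5
  first=4(o) contributes 5
|[w]| = 30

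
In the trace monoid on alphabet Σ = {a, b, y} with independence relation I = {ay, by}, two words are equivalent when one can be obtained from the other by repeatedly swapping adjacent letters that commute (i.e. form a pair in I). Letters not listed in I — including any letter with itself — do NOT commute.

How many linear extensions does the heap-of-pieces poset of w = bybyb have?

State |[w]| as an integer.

10

drop 0:b onto floor
drop 1:y onto floor
drop 2:b onto {0:b}
drop 3:y onto {1:y}
drop 4:b onto {2:b}
ground layer = {0:b, 1:y}
drop-orders for the pieces not yet dropped (sum over which currently-grounded one goes next):
  1 to go: {3} 1  {4} 1
  2 to go: {1,3} 1  {2,4} 1  {3,4} 2
  3 to go: {0,2,4} 1  {1,3,4} 3  {2,3,4} 3
  if 0:b drops first: 6 orders
  if 1:y drops first: 4 orders
heap linearizations: 10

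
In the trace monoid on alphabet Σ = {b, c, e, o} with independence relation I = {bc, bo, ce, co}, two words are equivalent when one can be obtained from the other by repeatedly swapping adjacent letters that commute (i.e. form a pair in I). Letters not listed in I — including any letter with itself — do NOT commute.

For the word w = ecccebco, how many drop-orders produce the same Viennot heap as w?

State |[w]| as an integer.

140

#0=e has no predecessor
#1=c has no predecessor
#2=c depends on [1:c]
#3=c depends on [2:c]
#4=e depends on [0:e]
#5=b depends on [4:e]
#6=c depends on [3:c]
#7=o depends on [4:e]
sources: [0:e, 1:c]
N(rest) = Σ N(rest − s) over sources s of rest; N(one piece) = 1:
  size 1 → [5]=1  [6]=1  [7]=1
  size 2 → [3,6]=1  [5,6]=2  [5,7]=2  [6,7]=2
  size 3 → [2,3,6]=1  [3,5,6]=3  [3,6,7]=3  [4,5,7]=2  [5,6,7]=6
  size 4 → [0,4,5,7]=2  [1,2,3,6]=1  [2,3,5,6]=4  [2,3,6,7]=4  [3,5,6,7]=12  [4,5,6,7]=8
  size 5 → [0,4,5,6,7]=10  [1,2,3,5,6]=5  [1,2,3,6,7]=5  [2,3,5,6,7]=20  [3,4,5,6,7]=20
  size 6 → [0,3,4,5,6,7]=30  [1,2,3,5,6,7]=30  [2,3,4,5,6,7]=40
  first=0(e) contributes 70
  first=1(c) contributes 70
|[w]| = 140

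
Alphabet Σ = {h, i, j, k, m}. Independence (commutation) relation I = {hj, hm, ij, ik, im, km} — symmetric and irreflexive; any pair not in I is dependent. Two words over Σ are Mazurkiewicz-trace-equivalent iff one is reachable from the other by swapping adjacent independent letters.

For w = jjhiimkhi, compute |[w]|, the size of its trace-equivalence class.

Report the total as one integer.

103

drop 0:j onto floor
drop 1:j onto {0:j}
drop 2:h onto floor
drop 3:i onto {2:h}
drop 4:i onto {3:i}
drop 5:m onto {1:j}
drop 6:k onto {1:j, 2:h}
drop 7:h onto {4:i, 6:k}
drop 8:i onto {7:h}
ground layer = {0:j, 2:h}
drop-orders for the pieces not yet dropped (sum over which currently-grounded one goes next):
  1 to go: {5} 1  {8} 1
  2 to go: {5,8} 2  {7,8} 1
  3 to go: {4,7,8} 1  {5,7,8} 3  {6,7,8} 1
  4 to go: {3,4,7,8} 1  {4,5,7,8} 4  {4,6,7,8} 2  {5,6,7,8} 4
  5 to go: {1,5,6,7,8} 4  {3,4,5,7,8} 5  {3,4,6,7,8} 3  {4,5,6,7,8} 10
  6 to go: {0,1,5,6,7,8} 4  {1,4,5,6,7,8} 14  {2,3,4,6,7,8} 3  {3,4,5,6,7,8} 18
  7 to go: {0,1,4,5,6,7,8} 18  {1,3,4,5,6,7,8} 32  {2,3,4,5,6,7,8} 21
  if 0:j drops first: 53 orders
  if 2:h drops first: 50 orders
heap linearizations: 103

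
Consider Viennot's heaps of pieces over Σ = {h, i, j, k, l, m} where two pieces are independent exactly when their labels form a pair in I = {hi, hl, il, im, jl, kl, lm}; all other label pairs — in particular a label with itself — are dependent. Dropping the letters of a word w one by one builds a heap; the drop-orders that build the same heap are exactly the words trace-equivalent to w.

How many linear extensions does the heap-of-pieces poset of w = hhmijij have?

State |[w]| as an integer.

#0=h has no predecessor
#1=h depends on [0:h]
#2=m depends on [1:h]
#3=i has no predecessor
#4=j depends on [2:m, 3:i]
#5=i depends on [4:j]
#6=j depends on [5:i]
sources: [0:h, 3:i]
N(rest) = Σ N(rest − s) over sources s of rest; N(one piece) = 1:
  size 1 → [6]=1
  size 2 → [5,6]=1
  size 3 → [4,5,6]=1
  size 4 → [2,4,5,6]=1  [3,4,5,6]=1
  size 5 → [1,2,4,5,6]=1  [2,3,4,5,6]=2
  first=0(h) contributes 3
  first=3(i) contributes 1
|[w]| = 4

4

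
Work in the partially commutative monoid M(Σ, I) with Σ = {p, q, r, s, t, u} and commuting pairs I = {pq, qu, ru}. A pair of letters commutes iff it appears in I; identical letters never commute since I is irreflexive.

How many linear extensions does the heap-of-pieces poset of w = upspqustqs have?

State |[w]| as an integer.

drop 0:u onto floor
drop 1:p onto {0:u}
drop 2:s onto {1:p}
drop 3:p onto {2:s}
drop 4:q onto {2:s}
drop 5:u onto {3:p}
drop 6:s onto {4:q, 5:u}
drop 7:t onto {6:s}
drop 8:q onto {7:t}
drop 9:s onto {8:q}
ground layer = {0:u}
drop-orders for the pieces not yet dropped (sum over which currently-grounded one goes next):
  1 to go: {9} 1
  2 to go: {8,9} 1
  3 to go: {7,8,9} 1
  4 to go: {6,7,8,9} 1
  5 to go: {4,6,7,8,9} 1  {5,6,7,8,9} 1
  6 to go: {3,5,6,7,8,9} 1  {4,5,6,7,8,9} 2
  7 to go: {3,4,5,6,7,8,9} 3
  8 to go: {2,3,4,5,6,7,8,9} 3
  if 0:u drops first: 3 orders

3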